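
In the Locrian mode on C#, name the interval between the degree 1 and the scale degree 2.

minor second

C# locrian: C# D E F# G A B.
So we need the interval from C# up to D.
2 letter names make it a second; at 1 semitone (a half step narrower than major) the quality is minor.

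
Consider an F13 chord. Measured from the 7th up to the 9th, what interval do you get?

major 3rd

F13: F A C Eb G D.
That puts Eb below G.
Eb up to G spans 3 letter names and 4 semitones — a major third.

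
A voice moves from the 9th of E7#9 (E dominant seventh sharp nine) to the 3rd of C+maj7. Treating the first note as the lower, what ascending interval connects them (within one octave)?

diminished seventh

The 9th of E7#9 (E dominant seventh sharp nine) is F##; the 3rd of C+maj7 is E.
F## up to E is 9 semitones, a whole step narrower than a major seventh, so the interval is diminished.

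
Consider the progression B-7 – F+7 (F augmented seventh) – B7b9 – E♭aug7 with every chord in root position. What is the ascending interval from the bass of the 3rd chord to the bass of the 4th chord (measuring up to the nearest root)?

diminished 4th

The roots are B and E♭.
B up to E♭ is 4 semitones, a half step narrower than a perfect fourth, so the interval is diminished.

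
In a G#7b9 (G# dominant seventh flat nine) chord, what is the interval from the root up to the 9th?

minor ninth

The chord tones of G#7b9 (G# dominant seventh flat nine) are G#, B#, D#, F#, A.
That puts G# below A.
From G# to A: 13 semitones over a ninth = minor.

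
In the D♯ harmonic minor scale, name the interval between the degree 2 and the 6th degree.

Spelling the D♯ harmonic minor scale: D♯ E♯ F♯ G♯ A♯ B C𝄪.
That puts E♯ below B.
5 letter names make it a fifth; at 6 semitones (a half step narrower than perfect) the quality is diminished.

diminished fifth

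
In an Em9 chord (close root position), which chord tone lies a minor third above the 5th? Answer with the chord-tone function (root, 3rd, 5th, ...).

E minor ninth: E-G-B-D-F#.
The 5th is B. A minor third above B is D.
D is the chord's 7th.

7th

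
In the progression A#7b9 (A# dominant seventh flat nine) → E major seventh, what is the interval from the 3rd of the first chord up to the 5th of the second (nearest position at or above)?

The 3rd of A#7b9 (A# dominant seventh flat nine) is C##; the 5th of E major seventh is B.
7 letter names make it a seventh; at 9 semitones (a whole step narrower than major) the quality is diminished.

diminished seventh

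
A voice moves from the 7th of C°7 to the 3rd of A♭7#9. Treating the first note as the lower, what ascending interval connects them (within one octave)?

The 7th of C°7 is B𝄫; the 3rd of A♭7#9 is C.
From B𝄫 to C: 3 semitones over a second = augmented.

augmented 2nd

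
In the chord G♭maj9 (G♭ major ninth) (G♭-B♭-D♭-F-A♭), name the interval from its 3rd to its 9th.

minor seventh

That puts B♭ below A♭.
B♭ up to A♭ is 10 semitones, a half step narrower than a major seventh, so the interval is minor.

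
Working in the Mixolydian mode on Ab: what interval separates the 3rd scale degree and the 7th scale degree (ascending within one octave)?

diminished 5th

Spelling the Mixolydian mode on Ab: Ab Bb C Db Eb F Gb.
That puts C below Gb.
5 letter names make it a fifth; at 6 semitones (a half step narrower than perfect) the quality is diminished.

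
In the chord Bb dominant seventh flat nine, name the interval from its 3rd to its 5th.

minor third

Bb7b9 (Bb dominant seventh flat nine) is spelled Bb D F Ab Cb.
The 3rd is D and the 5th is F.
D up to F is 3 semitones, a half step narrower than a major third, so the interval is minor.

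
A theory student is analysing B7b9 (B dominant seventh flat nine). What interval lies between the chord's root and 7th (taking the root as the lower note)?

minor seventh

Spelling the chord: B–D#–F#–A–C.
The root is B and the 7th is A.
7 letter names make it a seventh; at 10 semitones (a half step narrower than major) the quality is minor.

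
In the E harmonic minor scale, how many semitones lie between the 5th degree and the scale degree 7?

4

The scale is E F# G A B C D#.
B up to D# is a major third — 4 semitones.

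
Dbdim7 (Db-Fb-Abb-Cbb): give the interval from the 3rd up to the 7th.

That puts Fb below Cbb.
From Fb to Cbb: 6 semitones over a fifth = diminished.

d5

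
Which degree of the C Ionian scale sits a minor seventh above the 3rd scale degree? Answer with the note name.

The scale is C D E F G A B.
The 3rd scale degree is E; a minor seventh above that is D — scale degree 2.

D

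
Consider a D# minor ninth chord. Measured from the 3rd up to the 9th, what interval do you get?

Spelling the chord: D#-F#-A#-C#-E#.
That puts F# below E#.
From F# to E# is 11 semitones, exactly the major seventh.

major seventh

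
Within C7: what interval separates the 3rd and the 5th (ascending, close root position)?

m3

Spelling the chord: C–E–G–Bb.
That puts E below G.
3 letter names make it a third; at 3 semitones (a half step narrower than major) the quality is minor.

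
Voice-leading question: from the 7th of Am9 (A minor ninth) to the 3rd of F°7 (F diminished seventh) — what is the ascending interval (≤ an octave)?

Am9 (A minor ninth) has G as its 7th, and F°7 (F diminished seventh) has Ab as its 3rd.
2 letter names make it a second; at 1 semitone (a half step narrower than major) the quality is minor.

minor 2nd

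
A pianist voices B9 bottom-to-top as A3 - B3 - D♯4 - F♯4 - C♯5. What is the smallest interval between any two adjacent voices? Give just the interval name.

Adjacent intervals: A3→B3 = major second; B3→D♯4 = major third; D♯4→F♯4 = minor third; F♯4→C♯5 = perfect fifth.
The smallest is A3 to B3, a major second (2 semitones).

major second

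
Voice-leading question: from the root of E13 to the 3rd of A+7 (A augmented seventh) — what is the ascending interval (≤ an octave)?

M6

E13 has E as its root, and A+7 (A augmented seventh) has C# as its 3rd.
Counting 6 letters and 9 half steps from E gives a major sixth.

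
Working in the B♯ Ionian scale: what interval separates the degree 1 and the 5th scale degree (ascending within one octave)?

B♯ major: B♯ C𝄪 D𝄪 E♯ F𝄪 G𝄪 A𝄪.
Degree 1 = B♯; degree 5 = F𝄪.
From B♯ to F𝄪 is 7 semitones, exactly the perfect fifth.

perfect fifth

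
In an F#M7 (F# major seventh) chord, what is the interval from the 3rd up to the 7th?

F#maj7: F#–A#–C#–E#.
3rd = A#; 7th = E#.
From A# to E# is 7 semitones, exactly the perfect fifth.

perfect fifth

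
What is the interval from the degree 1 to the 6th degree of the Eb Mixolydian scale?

major sixth

The scale runs Eb F G Ab Bb C Db.
The degree 1 is Eb and the 6th scale degree is C.
From Eb to C is 9 semitones, exactly the major sixth.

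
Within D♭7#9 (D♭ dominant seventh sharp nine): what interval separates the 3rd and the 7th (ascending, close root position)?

D♭7#9 (D♭ dominant seventh sharp nine): D♭-F-A♭-C♭-E.
That puts F below C♭.
5 letter names make it a fifth; at 6 semitones (a half step narrower than perfect) the quality is diminished.

diminished fifth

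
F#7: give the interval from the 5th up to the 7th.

F# dominant seventh is spelled F#–A#–C#–E.
That puts C# below E.
3 letter names make it a third; at 3 semitones (a half step narrower than major) the quality is minor.

minor 3rd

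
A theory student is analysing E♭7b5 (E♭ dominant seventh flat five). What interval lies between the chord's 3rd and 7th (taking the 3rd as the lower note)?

diminished fifth

Spelling the chord: E♭, G, B𝄫, D♭.
The 3rd is G and the 7th is D♭.
From G to D♭: 6 semitones over a fifth = diminished.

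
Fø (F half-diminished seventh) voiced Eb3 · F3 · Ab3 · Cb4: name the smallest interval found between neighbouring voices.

major 2nd

Adjacent intervals: Eb3→F3 = major second; F3→Ab3 = minor third; Ab3→Cb4 = minor third.
The smallest is Eb3 to F3, a major second (2 semitones).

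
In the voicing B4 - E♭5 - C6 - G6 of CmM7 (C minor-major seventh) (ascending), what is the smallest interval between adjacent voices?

diminished fourth

Adjacent intervals: B4→E♭5 = diminished fourth; E♭5→C6 = major sixth; C6→G6 = perfect fifth.
The smallest is B4 to E♭5, a diminished fourth (4 semitones).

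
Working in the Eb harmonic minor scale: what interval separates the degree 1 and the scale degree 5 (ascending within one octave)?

The scale runs Eb F Gb Ab Bb Cb D.
Degree 1 = Eb; 5th scale degree = Bb.
From Eb to Bb is 7 semitones, exactly the perfect fifth.

perfect 5th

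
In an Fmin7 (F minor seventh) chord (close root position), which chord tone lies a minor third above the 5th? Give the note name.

Eb

The chord tones of F minor seventh are F-A♭-C-E♭.
The 5th is C. A minor third above C is E♭.
E♭ is the chord's 7th.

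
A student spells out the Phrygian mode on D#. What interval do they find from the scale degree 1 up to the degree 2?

minor second

The scale runs D# E F# G# A# B C#.
So we need the interval from D# up to E.
2 letter names make it a second; at 1 semitone (a half step narrower than major) the quality is minor.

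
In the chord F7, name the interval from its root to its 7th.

minor seventh

Spelling the chord: F A C Eb.
The root is F and the 7th is Eb.
F up to Eb is 10 semitones, a half step narrower than a major seventh, so the interval is minor.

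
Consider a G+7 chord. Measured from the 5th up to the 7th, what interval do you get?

diminished third

Spelling the chord: G–B–D♯–F.
That puts D♯ below F.
3 letter names make it a third; at 2 semitones (a whole step narrower than major) the quality is diminished.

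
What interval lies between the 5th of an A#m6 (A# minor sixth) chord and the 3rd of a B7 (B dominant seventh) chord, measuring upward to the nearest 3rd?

The 5th of A#m6 (A# minor sixth) is E#; the 3rd of B7 (B dominant seventh) is D#.
From E# to D#: 10 semitones over a seventh = minor.

minor seventh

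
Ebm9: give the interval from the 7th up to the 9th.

major third

Eb minor ninth: Eb–Gb–Bb–Db–F.
7th = Db; 9th = F.
From Db to F is 4 semitones, exactly the major third.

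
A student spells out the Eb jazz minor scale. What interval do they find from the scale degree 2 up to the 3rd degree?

m2

Eb melodic minor: Eb F Gb Ab Bb C D.
That puts F below Gb.
F up to Gb is 1 semitone, a half step narrower than a major second, so the interval is minor.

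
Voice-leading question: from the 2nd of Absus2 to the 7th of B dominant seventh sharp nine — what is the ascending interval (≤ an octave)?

M7

Absus2 has Bb as its 2nd, and B dominant seventh sharp nine has A as its 7th.
Counting 7 letters and 11 half steps from Bb gives a major seventh.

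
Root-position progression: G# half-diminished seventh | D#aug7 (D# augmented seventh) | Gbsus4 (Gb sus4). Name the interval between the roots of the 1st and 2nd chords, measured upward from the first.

The roots are G# and D#.
Counting 5 letters and 7 half steps from G# gives a perfect fifth.

perfect 5th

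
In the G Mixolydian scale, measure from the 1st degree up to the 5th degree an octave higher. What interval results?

G mixolydian: G A B C D E F.
That puts G below D.
G up to D spans 12 letter names and 19 semitones — a perfect twelfth.

P12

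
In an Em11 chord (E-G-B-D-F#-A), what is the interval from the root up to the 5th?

P5

Root = E; 5th = B.
From E to B is 7 semitones, exactly the perfect fifth.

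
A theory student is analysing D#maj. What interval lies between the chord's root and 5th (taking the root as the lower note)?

D# major is spelled D#, F##, A#.
That puts D# below A#.
Counting 5 letters and 7 half steps from D# gives a perfect fifth.

perfect 5th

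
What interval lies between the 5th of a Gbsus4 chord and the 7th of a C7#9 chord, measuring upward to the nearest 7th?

major sixth

Gbsus4 has Db as its 5th, and C7#9 has Bb as its 7th.
Counting 6 letters and 9 half steps from Db gives a major sixth.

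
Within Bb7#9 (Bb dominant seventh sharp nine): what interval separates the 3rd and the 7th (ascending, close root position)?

d5

Bb dominant seventh sharp nine: Bb-D-F-Ab-C#.
3rd = D; 7th = Ab.
From D to Ab: 6 semitones over a fifth = diminished.
That tritone between 3rd and 7th is what gives the dominant seventh its pull toward resolution.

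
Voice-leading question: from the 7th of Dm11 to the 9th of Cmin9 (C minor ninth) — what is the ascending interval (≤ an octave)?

major second

The 7th of Dm11 is C; the 9th of Cmin9 (C minor ninth) is D.
From C to D is 2 semitones, exactly the major second.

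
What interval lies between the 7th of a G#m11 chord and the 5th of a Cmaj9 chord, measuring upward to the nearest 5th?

The 7th of G#m11 is F#; the 5th of Cmaj9 is G.
From F# to G: 1 semitone over a second = minor.

minor 2nd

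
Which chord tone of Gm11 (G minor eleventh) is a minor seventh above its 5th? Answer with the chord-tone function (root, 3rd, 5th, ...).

11th

The chord tones of Gm11 (G minor eleventh) are G, B♭, D, F, A, C.
The 5th is D. A minor seventh above D is C.
C is the chord's 11th.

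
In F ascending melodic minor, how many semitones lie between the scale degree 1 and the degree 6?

9

The scale is F G Ab Bb C D E.
F up to D is a major sixth — 9 semitones.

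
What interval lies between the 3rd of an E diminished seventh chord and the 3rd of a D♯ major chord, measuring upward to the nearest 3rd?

augmented seventh

The 3rd of E diminished seventh is G; the 3rd of D♯ major is F𝄪.
From G to F𝄪: 12 semitones over a seventh = augmented.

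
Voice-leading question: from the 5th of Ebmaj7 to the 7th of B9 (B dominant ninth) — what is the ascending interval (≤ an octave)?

M7

Ebmaj7 has Bb as its 5th, and B9 (B dominant ninth) has A as its 7th.
Bb up to A spans 7 letter names and 11 semitones — a major seventh.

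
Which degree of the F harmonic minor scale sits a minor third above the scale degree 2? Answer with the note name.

The scale is F G A♭ B♭ C D♭ E.
The scale degree 2 is G; a minor third above that is B♭ — scale degree 4.

Bb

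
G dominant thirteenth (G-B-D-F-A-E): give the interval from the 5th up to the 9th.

The 5th is D and the 9th is A.
From D to A is 7 semitones, exactly the perfect fifth.

perfect fifth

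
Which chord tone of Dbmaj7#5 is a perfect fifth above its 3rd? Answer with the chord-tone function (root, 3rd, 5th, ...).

Dbmaj7#5 is spelled Db F A C.
The 3rd is F. A perfect fifth above F is C.
C is the chord's 7th.

7th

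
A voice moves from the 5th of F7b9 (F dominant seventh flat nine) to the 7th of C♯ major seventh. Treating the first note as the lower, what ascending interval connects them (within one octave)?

augmented seventh

The 5th of F7b9 (F dominant seventh flat nine) is C; the 7th of C♯ major seventh is B♯.
From C to B♯: 12 semitones over a seventh = augmented.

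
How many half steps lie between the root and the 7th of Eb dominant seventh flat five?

The chord tones of Eb7b5 (Eb dominant seventh flat five) are Eb, G, Bbb, Db.
Eb to Db is a minor seventh: 10 semitones.

10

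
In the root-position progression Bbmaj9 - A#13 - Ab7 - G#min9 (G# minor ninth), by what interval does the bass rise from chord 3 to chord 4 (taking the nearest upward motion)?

The roots are Ab and G#.
7 letter names make it a seventh; at 12 semitones (a half step wider than major) the quality is augmented.

A7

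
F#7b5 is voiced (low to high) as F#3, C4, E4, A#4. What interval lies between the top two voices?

Those voices are E4 and A#4.
4 letter names make it a fourth; at 6 semitones (a half step wider than perfect) the quality is augmented.

augmented 4th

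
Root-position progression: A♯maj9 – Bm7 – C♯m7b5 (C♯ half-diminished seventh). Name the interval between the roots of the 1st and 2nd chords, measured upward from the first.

minor second

The roots are A♯ and B.
2 letter names make it a second; at 1 semitone (a half step narrower than major) the quality is minor.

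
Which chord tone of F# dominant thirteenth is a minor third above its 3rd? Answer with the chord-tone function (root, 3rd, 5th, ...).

5th

The chord tones of F#13 are F#–A#–C#–E–G#–D#.
The 3rd is A#. A minor third above A# is C#.
C# is the chord's 5th.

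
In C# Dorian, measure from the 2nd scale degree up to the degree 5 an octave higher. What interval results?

P11

C# dorian: C# D# E F# G# A# B.
2nd scale degree = D#; scale degree 5 (up an octave) = G#.
Counting 11 letters and 17 half steps from D# gives a perfect eleventh.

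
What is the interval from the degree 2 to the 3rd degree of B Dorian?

Spelling B Dorian: B C# D E F# G# A.
Degree 2 = C#; 3rd scale degree = D.
C# up to D is 1 semitone, a half step narrower than a major second, so the interval is minor.

minor 2nd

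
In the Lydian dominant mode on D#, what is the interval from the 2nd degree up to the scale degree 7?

The scale runs D# E# F## G## A# B# C#.
That puts E# below C#.
E# up to C# is 8 semitones, a half step narrower than a major sixth, so the interval is minor.

minor sixth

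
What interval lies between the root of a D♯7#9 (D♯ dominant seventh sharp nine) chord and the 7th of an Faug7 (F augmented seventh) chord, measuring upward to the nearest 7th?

diminished 2nd

D♯7#9 (D♯ dominant seventh sharp nine) has D♯ as its root, and Faug7 (F augmented seventh) has E♭ as its 7th.
2 letter names make it a second; at 0 semitones (a whole step narrower than major) the quality is diminished.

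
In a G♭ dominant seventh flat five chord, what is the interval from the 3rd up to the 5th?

G♭7b5: G♭-B♭-D𝄫-F♭.
3rd = B♭; 5th = D𝄫.
From B♭ to D𝄫: 2 semitones over a third = diminished.

diminished third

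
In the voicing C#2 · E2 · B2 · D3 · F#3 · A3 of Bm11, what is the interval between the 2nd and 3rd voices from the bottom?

Those voices are E2 and B2.
From E to B is 7 semitones, exactly the perfect fifth.

P5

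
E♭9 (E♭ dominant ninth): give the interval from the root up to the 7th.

minor 7th

The chord tones of E♭ dominant ninth are E♭ G B♭ D♭ F.
Root = E♭; 7th = D♭.
7 letter names make it a seventh; at 10 semitones (a half step narrower than major) the quality is minor.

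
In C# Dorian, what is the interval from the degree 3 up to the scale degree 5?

Spelling C# Dorian: C# D# E F# G# A# B.
The degree 3 is E and the scale degree 5 is G#.
Counting 3 letters and 4 half steps from E gives a major third.

M3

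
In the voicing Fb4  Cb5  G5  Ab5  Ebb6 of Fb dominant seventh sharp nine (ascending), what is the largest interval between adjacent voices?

augmented fifth

Adjacent intervals: Fb4→Cb5 = perfect fifth; Cb5→G5 = augmented fifth; G5→Ab5 = minor second; Ab5→Ebb6 = diminished fifth.
The largest is Cb5 to G5, an augmented fifth (8 semitones).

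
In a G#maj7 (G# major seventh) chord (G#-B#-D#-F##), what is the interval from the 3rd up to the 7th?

perfect fifth

That puts B# below F##.
Counting 5 letters and 7 half steps from B# gives a perfect fifth.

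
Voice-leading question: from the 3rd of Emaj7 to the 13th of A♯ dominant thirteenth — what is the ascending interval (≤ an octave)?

The 3rd of Emaj7 is G♯; the 13th of A♯ dominant thirteenth is F𝄪.
From G♯ to F𝄪 is 11 semitones, exactly the major seventh.

major 7th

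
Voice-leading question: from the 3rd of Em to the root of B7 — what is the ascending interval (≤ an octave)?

Em has G as its 3rd, and B7 has B as its root.
Counting 3 letters and 4 half steps from G gives a major third.

major third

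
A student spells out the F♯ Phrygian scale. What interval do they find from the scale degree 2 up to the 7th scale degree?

M6

F♯ phrygian: F♯ G A B C♯ D E.
That puts G below E.
Counting 6 letters and 9 half steps from G gives a major sixth.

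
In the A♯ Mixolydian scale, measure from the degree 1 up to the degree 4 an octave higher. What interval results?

perfect eleventh

The scale runs A♯ B♯ C𝄪 D♯ E♯ F𝄪 G♯.
The degree 1 is A♯ and the 4th scale degree (up an octave) is D♯.
Counting 11 letters and 17 half steps from A♯ gives a perfect eleventh.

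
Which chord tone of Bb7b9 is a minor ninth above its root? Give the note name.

Cb

Bb dominant seventh flat nine is spelled Bb-D-F-Ab-Cb.
The root is Bb. A minor ninth above Bb is Cb.
Cb is the chord's 9th.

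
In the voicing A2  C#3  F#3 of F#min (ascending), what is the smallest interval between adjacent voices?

Adjacent intervals: A2→C#3 = major third; C#3→F#3 = perfect fourth.
The smallest is A2 to C#3, a major third (4 semitones).

M3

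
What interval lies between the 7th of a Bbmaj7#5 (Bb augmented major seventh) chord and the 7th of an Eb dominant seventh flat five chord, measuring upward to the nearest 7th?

Bbmaj7#5 (Bb augmented major seventh) has A as its 7th, and Eb dominant seventh flat five has Db as its 7th.
From A to Db: 4 semitones over a fourth = diminished.

diminished fourth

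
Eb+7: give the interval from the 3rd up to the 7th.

diminished fifth

Eb+7: Eb-G-B-Db.
That puts G below Db.
G up to Db is 6 semitones, a half step narrower than a perfect fifth, so the interval is diminished.
That tritone between 3rd and 7th is what gives the dominant seventh its pull toward resolution.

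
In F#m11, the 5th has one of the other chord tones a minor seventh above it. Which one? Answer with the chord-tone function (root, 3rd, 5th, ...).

11th

The chord tones of F# minor eleventh are F#-A-C#-E-G#-B.
The 5th is C#. A minor seventh above C# is B.
B is the chord's 11th.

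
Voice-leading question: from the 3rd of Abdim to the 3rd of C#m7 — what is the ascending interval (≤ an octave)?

The 3rd of Abdim is Cb; the 3rd of C#m7 is E.
3 letter names make it a third; at 5 semitones (a half step wider than major) the quality is augmented.

augmented third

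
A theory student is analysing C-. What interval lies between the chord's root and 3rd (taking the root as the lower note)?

minor third

C minor: C–E♭–G.
The root is C and the 3rd is E♭.
3 letter names make it a third; at 3 semitones (a half step narrower than major) the quality is minor.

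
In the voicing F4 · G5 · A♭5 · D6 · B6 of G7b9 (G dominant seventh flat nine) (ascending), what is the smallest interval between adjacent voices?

Adjacent intervals: F4→G5 = major ninth; G5→A♭5 = minor second; A♭5→D6 = augmented fourth; D6→B6 = major sixth.
The smallest is G5 to A♭5, a minor second (1 semitone).

minor second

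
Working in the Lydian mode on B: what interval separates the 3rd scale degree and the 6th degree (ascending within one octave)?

perfect fourth

The scale runs B C# D# E# F# G# A#.
The 3rd scale degree is D# and the degree 6 is G#.
Counting 4 letters and 5 half steps from D# gives a perfect fourth.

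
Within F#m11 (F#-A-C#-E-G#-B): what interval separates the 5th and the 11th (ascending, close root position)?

minor 7th

The 5th is C# and the 11th is B.
C# up to B is 10 semitones, a half step narrower than a major seventh, so the interval is minor.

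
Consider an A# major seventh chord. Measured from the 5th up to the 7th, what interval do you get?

major third

A#M7 (A# major seventh): A# C## E# G##.
The 5th is E# and the 7th is G##.
Counting 3 letters and 4 half steps from E# gives a major third.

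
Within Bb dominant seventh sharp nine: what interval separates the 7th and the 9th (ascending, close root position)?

augmented third

The chord tones of Bb7#9 (Bb dominant seventh sharp nine) are Bb–D–F–Ab–C#.
So we need the interval from Ab up to C#.
From Ab to C#: 5 semitones over a third = augmented.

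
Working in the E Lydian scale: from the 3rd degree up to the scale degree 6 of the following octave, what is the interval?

perfect eleventh

The scale runs E F♯ G♯ A♯ B C♯ D♯.
That puts G♯ below C♯.
G♯ up to C♯ spans 11 letter names and 17 semitones — a perfect eleventh.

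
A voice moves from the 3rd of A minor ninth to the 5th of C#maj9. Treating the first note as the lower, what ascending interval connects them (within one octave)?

A5

A minor ninth has C as its 3rd, and C#maj9 has G# as its 5th.
From C to G#: 8 semitones over a fifth = augmented.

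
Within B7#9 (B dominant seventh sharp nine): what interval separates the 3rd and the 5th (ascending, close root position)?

m3

B7#9 is spelled B-D#-F#-A-C##.
That puts D# below F#.
3 letter names make it a third; at 3 semitones (a half step narrower than major) the quality is minor.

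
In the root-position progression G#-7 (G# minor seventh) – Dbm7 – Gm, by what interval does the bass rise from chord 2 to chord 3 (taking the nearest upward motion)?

The roots are Db and G.
Db up to G is 6 semitones, a half step wider than a perfect fourth, so the interval is augmented.

augmented fourth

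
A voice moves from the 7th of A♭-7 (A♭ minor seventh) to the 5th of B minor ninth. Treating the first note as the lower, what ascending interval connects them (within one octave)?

A♭-7 (A♭ minor seventh) has G♭ as its 7th, and B minor ninth has F♯ as its 5th.
7 letter names make it a seventh; at 12 semitones (a half step wider than major) the quality is augmented.

augmented seventh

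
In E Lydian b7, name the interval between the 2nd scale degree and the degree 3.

Spelling E Lydian b7: E F# G# A# B C# D.
The 2nd scale degree is F# and the 3rd degree is G#.
Counting 2 letters and 2 half steps from F# gives a major second.

major second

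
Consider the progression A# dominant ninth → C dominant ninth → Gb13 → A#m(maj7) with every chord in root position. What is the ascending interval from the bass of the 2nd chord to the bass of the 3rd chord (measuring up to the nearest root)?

The roots are C and Gb.
C up to Gb is 6 semitones, a half step narrower than a perfect fifth, so the interval is diminished.

diminished 5th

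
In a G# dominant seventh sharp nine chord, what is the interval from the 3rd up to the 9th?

major 7th

G# dominant seventh sharp nine: G#-B#-D#-F#-A##.
So we need the interval from B# up to A##.
From B# to A## is 11 semitones, exactly the major seventh.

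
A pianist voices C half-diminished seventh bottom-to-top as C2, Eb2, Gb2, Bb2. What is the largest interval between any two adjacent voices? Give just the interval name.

major third

Adjacent intervals: C2→Eb2 = minor third; Eb2→Gb2 = minor third; Gb2→Bb2 = major third.
The largest is Gb2 to Bb2, a major third (4 semitones).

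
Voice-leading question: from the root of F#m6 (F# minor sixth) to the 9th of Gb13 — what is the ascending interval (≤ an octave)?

diminished 3rd

The root of F#m6 (F# minor sixth) is F#; the 9th of Gb13 is Ab.
From F# to Ab: 2 semitones over a third = diminished.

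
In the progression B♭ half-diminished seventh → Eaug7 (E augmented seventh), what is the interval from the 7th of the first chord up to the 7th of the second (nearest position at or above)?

B♭ half-diminished seventh has A♭ as its 7th, and Eaug7 (E augmented seventh) has D as its 7th.
4 letter names make it a fourth; at 6 semitones (a half step wider than perfect) the quality is augmented.

augmented fourth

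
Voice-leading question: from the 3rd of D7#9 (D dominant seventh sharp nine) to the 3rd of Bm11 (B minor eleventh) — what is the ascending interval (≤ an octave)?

The 3rd of D7#9 (D dominant seventh sharp nine) is F♯; the 3rd of Bm11 (B minor eleventh) is D.
6 letter names make it a sixth; at 8 semitones (a half step narrower than major) the quality is minor.

minor 6th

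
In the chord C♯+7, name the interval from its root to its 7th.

C♯7#5: C♯, E♯, G𝄪, B.
So we need the interval from C♯ up to B.
C♯ up to B is 10 semitones, a half step narrower than a major seventh, so the interval is minor.

minor seventh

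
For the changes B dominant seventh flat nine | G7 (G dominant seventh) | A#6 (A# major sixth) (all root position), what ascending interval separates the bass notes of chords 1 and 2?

minor sixth

The roots are B and G.
B up to G is 8 semitones, a half step narrower than a major sixth, so the interval is minor.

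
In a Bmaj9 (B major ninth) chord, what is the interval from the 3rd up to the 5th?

Bmaj9 (B major ninth): B–D#–F#–A#–C#.
So we need the interval from D# up to F#.
From D# to F#: 3 semitones over a third = minor.

minor third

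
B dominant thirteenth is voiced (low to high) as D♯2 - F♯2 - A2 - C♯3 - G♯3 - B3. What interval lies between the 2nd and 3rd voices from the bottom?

m3

Those voices are F♯2 and A2.
F♯ up to A is 3 semitones, a half step narrower than a major third, so the interval is minor.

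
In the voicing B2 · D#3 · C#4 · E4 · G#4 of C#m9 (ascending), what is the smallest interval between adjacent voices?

Adjacent intervals: B2→D#3 = major third; D#3→C#4 = minor seventh; C#4→E4 = minor third; E4→G#4 = major third.
The smallest is C#4 to E4, a minor third (3 semitones).

minor third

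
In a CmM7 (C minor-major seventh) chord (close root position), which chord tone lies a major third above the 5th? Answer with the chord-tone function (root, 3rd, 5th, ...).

Cm(maj7): C Eb G B.
The 5th is G. A major third above G is B.
B is the chord's 7th.

7th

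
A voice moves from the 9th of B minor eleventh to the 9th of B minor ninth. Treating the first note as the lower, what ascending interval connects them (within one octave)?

B minor eleventh has C# as its 9th, and B minor ninth has C# as its 9th.
From C# to C# is 0 semitones, exactly the perfect unison.

perfect unison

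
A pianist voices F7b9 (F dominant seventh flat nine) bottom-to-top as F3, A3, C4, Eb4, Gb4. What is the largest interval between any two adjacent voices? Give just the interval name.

Adjacent intervals: F3→A3 = major third; A3→C4 = minor third; C4→Eb4 = minor third; Eb4→Gb4 = minor third.
The largest is F3 to A3, a major third (4 semitones).

major 3rd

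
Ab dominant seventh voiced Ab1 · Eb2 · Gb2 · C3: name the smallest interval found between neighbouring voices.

Adjacent intervals: Ab1→Eb2 = perfect fifth; Eb2→Gb2 = minor third; Gb2→C3 = augmented fourth.
The smallest is Eb2 to Gb2, a minor third (3 semitones).

minor third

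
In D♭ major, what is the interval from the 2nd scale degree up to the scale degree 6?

P5

Spelling D♭ major: D♭ E♭ F G♭ A♭ B♭ C.
That puts E♭ below B♭.
E♭ up to B♭ spans 5 letter names and 7 semitones — a perfect fifth.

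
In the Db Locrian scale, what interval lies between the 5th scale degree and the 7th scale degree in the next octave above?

The scale runs Db Ebb Fb Gb Abb Bbb Cb.
So we need the interval from Abb up to Cb.
Abb up to Cb spans 10 letter names and 16 semitones — a major tenth.

major 10th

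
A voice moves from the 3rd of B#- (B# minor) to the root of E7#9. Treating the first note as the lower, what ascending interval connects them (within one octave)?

minor second

B#- (B# minor) has D# as its 3rd, and E7#9 has E as its root.
D# up to E is 1 semitone, a half step narrower than a major second, so the interval is minor.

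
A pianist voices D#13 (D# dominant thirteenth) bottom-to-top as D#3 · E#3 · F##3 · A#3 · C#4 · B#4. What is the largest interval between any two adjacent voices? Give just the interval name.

Adjacent intervals: D#3→E#3 = major second; E#3→F##3 = major second; F##3→A#3 = minor third; A#3→C#4 = minor third; C#4→B#4 = major seventh.
The largest is C#4 to B#4, a major seventh (11 semitones).

major seventh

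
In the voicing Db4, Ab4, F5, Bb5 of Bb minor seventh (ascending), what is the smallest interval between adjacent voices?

perfect fourth

Adjacent intervals: Db4→Ab4 = perfect fifth; Ab4→F5 = major sixth; F5→Bb5 = perfect fourth.
The smallest is F5 to Bb5, a perfect fourth (5 semitones).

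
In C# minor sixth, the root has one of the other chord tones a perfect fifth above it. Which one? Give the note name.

G#

Spelling the chord: C#-E-G#-A#.
The root is C#. A perfect fifth above C# is G#.
G# is the chord's 5th.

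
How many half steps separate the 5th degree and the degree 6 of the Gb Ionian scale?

2

The scale is Gb Ab Bb Cb Db Eb F.
Db up to Eb is a major second — 2 semitones.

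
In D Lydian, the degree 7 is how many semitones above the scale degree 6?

2

The scale is D E F# G# A B C#.
B up to C# is a major second — 2 semitones.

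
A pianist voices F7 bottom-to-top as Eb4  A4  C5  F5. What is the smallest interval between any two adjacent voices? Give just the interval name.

Adjacent intervals: Eb4→A4 = augmented fourth; A4→C5 = minor third; C5→F5 = perfect fourth.
The smallest is A4 to C5, a minor third (3 semitones).

minor third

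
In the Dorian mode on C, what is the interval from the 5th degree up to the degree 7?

minor third

C dorian: C D Eb F G A Bb.
The 5th degree is G and the 7th degree is Bb.
3 letter names make it a third; at 3 semitones (a half step narrower than major) the quality is minor.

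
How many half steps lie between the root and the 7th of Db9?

10

Db9 (Db dominant ninth) is spelled Db-F-Ab-Cb-Eb.
Db to Cb is a minor seventh: 10 semitones.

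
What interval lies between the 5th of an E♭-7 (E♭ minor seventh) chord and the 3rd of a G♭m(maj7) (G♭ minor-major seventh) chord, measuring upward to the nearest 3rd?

diminished octave

E♭-7 (E♭ minor seventh) has B♭ as its 5th, and G♭m(maj7) (G♭ minor-major seventh) has B𝄫 as its 3rd.
From B♭ to B𝄫: 11 semitones over an octave = diminished.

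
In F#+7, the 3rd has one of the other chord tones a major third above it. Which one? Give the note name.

C##

F#+7: F# A# C## E.
The 3rd is A#. A major third above A# is C##.
C## is the chord's 5th.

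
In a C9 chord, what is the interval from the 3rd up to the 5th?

C9 is spelled C E G Bb D.
That puts E below G.
E up to G is 3 semitones, a half step narrower than a major third, so the interval is minor.

m3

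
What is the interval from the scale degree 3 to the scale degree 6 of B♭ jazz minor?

augmented 4th

B♭ melodic minor: B♭ C D♭ E♭ F G A.
The scale degree 3 is D♭ and the scale degree 6 is G.
From D♭ to G: 6 semitones over a fourth = augmented.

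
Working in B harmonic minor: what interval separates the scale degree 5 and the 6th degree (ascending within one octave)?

B harmonic minor: B C# D E F# G A#.
The scale degree 5 is F# and the 6th degree is G.
2 letter names make it a second; at 1 semitone (a half step narrower than major) the quality is minor.

minor second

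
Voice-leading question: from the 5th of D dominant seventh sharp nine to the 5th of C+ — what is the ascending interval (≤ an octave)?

The 5th of D dominant seventh sharp nine is A; the 5th of C+ is G#.
Counting 7 letters and 11 half steps from A gives a major seventh.

major seventh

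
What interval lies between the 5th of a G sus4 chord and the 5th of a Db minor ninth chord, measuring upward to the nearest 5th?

d5

The 5th of G sus4 is D; the 5th of Db minor ninth is Ab.
D up to Ab is 6 semitones, a half step narrower than a perfect fifth, so the interval is diminished.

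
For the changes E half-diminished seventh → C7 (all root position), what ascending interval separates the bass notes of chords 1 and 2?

The roots are E and C.
6 letter names make it a sixth; at 8 semitones (a half step narrower than major) the quality is minor.

minor sixth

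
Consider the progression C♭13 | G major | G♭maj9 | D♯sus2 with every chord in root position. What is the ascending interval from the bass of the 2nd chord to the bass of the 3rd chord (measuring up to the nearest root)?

diminished 8th

The roots are G and G♭.
8 letter names make it an octave; at 11 semitones (a half step narrower than perfect) the quality is diminished.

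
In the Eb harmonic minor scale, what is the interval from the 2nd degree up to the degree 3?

Spelling the Eb harmonic minor scale: Eb F Gb Ab Bb Cb D.
So we need the interval from F up to Gb.
2 letter names make it a second; at 1 semitone (a half step narrower than major) the quality is minor.

m2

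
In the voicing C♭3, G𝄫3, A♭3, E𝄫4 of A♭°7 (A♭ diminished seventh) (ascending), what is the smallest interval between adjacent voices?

A2

Adjacent intervals: C♭3→G𝄫3 = diminished fifth; G𝄫3→A♭3 = augmented second; A♭3→E𝄫4 = diminished fifth.
The smallest is G𝄫3 to A♭3, an augmented second (3 semitones).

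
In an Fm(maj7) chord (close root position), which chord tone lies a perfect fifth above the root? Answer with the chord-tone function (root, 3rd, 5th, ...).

5th

Spelling the chord: F–Ab–C–E.
The root is F. A perfect fifth above F is C.
C is the chord's 5th.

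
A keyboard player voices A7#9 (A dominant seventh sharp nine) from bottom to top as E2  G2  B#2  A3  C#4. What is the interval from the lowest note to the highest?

The outer voices are E2 and C#4.
Counting 13 letters and 21 half steps from E gives a major thirteenth.

major thirteenth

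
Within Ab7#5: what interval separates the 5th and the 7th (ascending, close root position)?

Spelling the chord: Ab–C–E–Gb.
The 5th is E and the 7th is Gb.
E up to Gb is 2 semitones, a whole step narrower than a major third, so the interval is diminished.

diminished third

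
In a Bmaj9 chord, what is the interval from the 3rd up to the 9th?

minor 7th

B major ninth: B D# F# A# C#.
The 3rd is D# and the 9th is C#.
D# up to C# is 10 semitones, a half step narrower than a major seventh, so the interval is minor.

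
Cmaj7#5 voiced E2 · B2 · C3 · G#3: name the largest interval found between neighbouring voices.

augmented fifth

Adjacent intervals: E2→B2 = perfect fifth; B2→C3 = minor second; C3→G#3 = augmented fifth.
The largest is C3 to G#3, an augmented fifth (8 semitones).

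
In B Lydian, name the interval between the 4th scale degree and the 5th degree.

m2

The scale runs B C♯ D♯ E♯ F♯ G♯ A♯.
The 4th scale degree is E♯ and the 5th scale degree is F♯.
E♯ up to F♯ is 1 semitone, a half step narrower than a major second, so the interval is minor.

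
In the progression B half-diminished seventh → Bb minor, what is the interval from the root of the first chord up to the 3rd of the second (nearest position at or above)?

d3

B half-diminished seventh has B as its root, and Bb minor has Db as its 3rd.
From B to Db: 2 semitones over a third = diminished.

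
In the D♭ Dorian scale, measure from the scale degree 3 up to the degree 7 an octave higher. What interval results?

P12

The scale runs D♭ E♭ F♭ G♭ A♭ B♭ C♭.
That puts F♭ below C♭.
F♭ up to C♭ spans 12 letter names and 19 semitones — a perfect twelfth.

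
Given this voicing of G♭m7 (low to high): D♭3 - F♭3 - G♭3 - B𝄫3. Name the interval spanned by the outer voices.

The outer voices are D♭3 and B𝄫3.
From D♭ to B𝄫: 8 semitones over a sixth = minor.

minor 6th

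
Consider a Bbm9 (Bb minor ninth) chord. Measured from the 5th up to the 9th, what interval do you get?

P5

Bbm9: Bb–Db–F–Ab–C.
So we need the interval from F up to C.
F up to C spans 5 letter names and 7 semitones — a perfect fifth.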